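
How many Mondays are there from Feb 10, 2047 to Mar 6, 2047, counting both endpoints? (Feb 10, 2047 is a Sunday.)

Feb 10, 2047 is a Sunday; the first Monday on or after it is Feb 11, 2047 (1 day later).
From Feb 11, 2047 to Mar 6, 2047: 17 + 6 = 23 days (rest of Feb, Mar).
23 ÷ 7 = 3 full weeks with remainder 2, so 3 more Mondays after the first → 4.

4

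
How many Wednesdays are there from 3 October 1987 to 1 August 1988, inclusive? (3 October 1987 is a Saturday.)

3 October 1987 is a Saturday; the first Wednesday on or after it is 7 October 1987 (4 days later).
From 7 October 1987 to 1 August 1988: 24 + 30 + 31 + 31 + 29 + 31 + 30 + 31 + 30 + 31 + 1 = 299 days (rest of October, November, December, January, February, March, April, May, June, July, August).
299 ÷ 7 = 42 full weeks with remainder 5, so 42 more Wednesdays after the first → 43.

43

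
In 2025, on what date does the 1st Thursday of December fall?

2025-12-04

The first Thursday of December 2025 is December 4.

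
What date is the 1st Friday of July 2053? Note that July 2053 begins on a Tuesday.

2053-07-04

July 2053 begins on a Tuesday, so the first Friday is July 4 (3 days later).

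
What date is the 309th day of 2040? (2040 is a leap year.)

January has 31 days (309 − 31 = 278 remain).
February has 29 days (278 − 29 = 249 remain).
March has 31 days (249 − 31 = 218 remain).
April has 30 days (218 − 30 = 188 remain).
May has 31 days (188 − 31 = 157 remain).
June has 30 days (157 − 30 = 127 remain).
July has 31 days (127 − 31 = 96 remain).
August has 31 days (96 − 31 = 65 remain).
September has 30 days (65 − 30 = 35 remain).
October has 31 days (35 − 31 = 4 remain).
4 into November → November 4.

4 November 2040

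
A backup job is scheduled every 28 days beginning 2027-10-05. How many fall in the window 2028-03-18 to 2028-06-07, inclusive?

3

Occurrences land 28·i days after 2027-10-05 for i = 0, 1, 2, …
2028-03-18 is 165 days after the start; 165 ÷ 28 = 5 remainder 25; since the remainder is 25, round up to i = 6. First occurrence in the window: #7 on 2028-03-21 (6×28 = 168 days in).
2028-06-07 is 246 days after the start; 246 ÷ 28 = 8 remainder 22. Last occurrence in the window: #9 on 2028-05-16.
Occurrences #7 through #9: 3 in total.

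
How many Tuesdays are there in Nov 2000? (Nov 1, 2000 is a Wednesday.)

4

Nov 1, 2000 is a Wednesday; the first Tuesday on or after it is Nov 7, 2000 (6 days later).
From Nov 7, 2000 to Nov 30, 2000 is 30 − 7 = 23 days.
23 ÷ 7 = 3 full weeks with remainder 2, so 3 more Tuesdays after the first → 4.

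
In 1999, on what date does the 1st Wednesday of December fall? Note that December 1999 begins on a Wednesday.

December 1999 begins on a Wednesday, so the first Wednesday is December 1.

1 December 1999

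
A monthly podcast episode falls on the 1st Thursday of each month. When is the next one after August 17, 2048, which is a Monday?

September 3, 2048

August 2048 starts on a Saturday, so its 1st Thursday is August 6, 2048 (5 days in).
That is not after August 17, 2048, so look at September 2048.
September 2048 starts on a Tuesday, so its 1st Thursday is September 3, 2048 (2 days in).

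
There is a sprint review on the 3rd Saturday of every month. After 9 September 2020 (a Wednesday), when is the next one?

September 2020 starts on a Tuesday; its first Saturday is the 5th, so the 3rd Saturday is the 19th — 19 September 2020.
19 September 2020 is after 9 September 2020, so that is the next one.

19 September 2020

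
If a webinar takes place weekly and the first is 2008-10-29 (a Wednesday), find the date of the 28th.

2009-05-06

The 28th occurrence is 27 intervals after the first: 27 × 7 = 189 days after 2008-10-29.
October has 31 days — 2 days to the end of October leaves 187.
November has 30 days (157 left).
December has 31 days (126 left).
January has 31 days (95 left).
February has 28 days (67 left).
March has 31 days (36 left).
April has 30 days (6 left).
6 days into May → 2009-05-06.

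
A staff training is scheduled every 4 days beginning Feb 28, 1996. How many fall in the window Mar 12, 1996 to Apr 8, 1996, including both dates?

Occurrences land 4·i days after Feb 28, 1996 for i = 0, 1, 2, …
Mar 12, 1996 is 13 days after the start; 13 ÷ 4 = 3 remainder 1; since the remainder is 1, round up to i = 4. First occurrence in the window: #5 on Mar 15, 1996 (4×4 = 16 days in).
Apr 8, 1996 is 40 days after the start; 40 ÷ 4 = 10 remainder 0. Last occurrence in the window: #11 on Apr 8, 1996.
Occurrences #5 through #11: 7 in total.

7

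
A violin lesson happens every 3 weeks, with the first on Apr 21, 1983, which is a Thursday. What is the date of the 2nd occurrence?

May 12, 1983

The 2nd occurrence is 1 interval after the first: 1 × 21 = 21 days after Apr 21, 1983.
Apr has 30 days — 9 days to the end of Apr leaves 12.
12 days into May → May 12, 1983.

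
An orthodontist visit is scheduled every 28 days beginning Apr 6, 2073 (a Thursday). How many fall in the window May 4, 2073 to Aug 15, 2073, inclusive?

Occurrences land 28·i days after Apr 6, 2073 for i = 0, 1, 2, …
May 4, 2073 is 28 days after the start; 28 ÷ 28 = 1 remainder 0. First occurrence in the window: #2 on May 4, 2073 (1×28 = 28 days in).
Aug 15, 2073 is 131 days after the start; 131 ÷ 28 = 4 remainder 19. Last occurrence in the window: #5 on Jul 27, 2073.
Occurrences #2 through #5: 4 in total.

4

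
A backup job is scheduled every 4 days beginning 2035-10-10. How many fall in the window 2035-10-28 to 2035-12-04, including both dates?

Occurrences land 4·i days after 2035-10-10 for i = 0, 1, 2, …
2035-10-28 is 18 days after the start; 18 ÷ 4 = 4 remainder 2; since the remainder is 2, round up to i = 5. First occurrence in the window: #6 on 2035-10-30 (5×4 = 20 days in).
2035-12-04 is 55 days after the start; 55 ÷ 4 = 13 remainder 3. Last occurrence in the window: #14 on 2035-12-01.
Occurrences #6 through #14: 9 in total.

9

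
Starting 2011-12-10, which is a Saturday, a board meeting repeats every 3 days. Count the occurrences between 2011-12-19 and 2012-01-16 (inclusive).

Occurrences land 3·i days after 2011-12-10 for i = 0, 1, 2, …
2011-12-19 is 9 days after the start; 9 ÷ 3 = 3 remainder 0. First occurrence in the window: #4 on 2011-12-19 (3×3 = 9 days in).
2012-01-16 is 37 days after the start; 37 ÷ 3 = 12 remainder 1. Last occurrence in the window: #13 on 2012-01-15.
Occurrences #4 through #13: 10 in total.

10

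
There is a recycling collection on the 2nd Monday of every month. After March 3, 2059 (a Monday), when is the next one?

March 2059 starts on a Saturday; its first Monday is the 3rd, so the 2nd Monday is the 10th — March 10, 2059.
March 10, 2059 is after March 3, 2059, so that is the next one.

March 10, 2059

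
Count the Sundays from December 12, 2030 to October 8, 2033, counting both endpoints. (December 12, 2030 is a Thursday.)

December 12, 2030 is a Thursday; the first Sunday on or after it is December 15, 2030 (3 days later).
From December 15, 2030 to October 8, 2033: 16 + 365 + 366 + 281 = 1028 days (rest of 2030, 2031, 2032, to October 8, 2033 in 2033).
1028 ÷ 7 = 146 full weeks with remainder 6, so 146 more Sundays after the first → 147.

147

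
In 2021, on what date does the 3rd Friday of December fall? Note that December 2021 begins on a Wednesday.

December 17, 2021

December 2021 begins on a Wednesday, so the first Friday is December 3 (2 days later).
The 3rd Friday is 2 weeks later: 3 + 14 = 17.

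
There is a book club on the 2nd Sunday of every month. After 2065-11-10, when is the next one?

2065-12-13

November 2065 starts on a Sunday; its first Sunday is the 1st, so the 2nd Sunday is the 8th — 2065-11-08.
That is not after 2065-11-10, so look at December 2065.
December 2065 starts on a Tuesday; its first Sunday is the 6th, so the 2nd Sunday is the 13th — 2065-12-13.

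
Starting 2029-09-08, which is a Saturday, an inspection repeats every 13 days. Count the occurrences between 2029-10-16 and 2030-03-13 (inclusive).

Occurrences land 13·i days after 2029-09-08 for i = 0, 1, 2, …
2029-10-16 is 38 days after the start; 38 ÷ 13 = 2 remainder 12; since the remainder is 12, round up to i = 3. First occurrence in the window: #4 on 2029-10-17 (3×13 = 39 days in).
2030-03-13 is 186 days after the start; 186 ÷ 13 = 14 remainder 4. Last occurrence in the window: #15 on 2030-03-09.
Occurrences #4 through #15: 12 in total.

12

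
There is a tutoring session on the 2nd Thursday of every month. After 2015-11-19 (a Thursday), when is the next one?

November 2015 starts on a Sunday; its first Thursday is the 5th, so the 2nd Thursday is the 12th — 2015-11-12.
That is not after 2015-11-19, so look at December 2015.
December 2015 starts on a Tuesday; its first Thursday is the 3rd, so the 2nd Thursday is the 10th — 2015-12-10.

2015-12-10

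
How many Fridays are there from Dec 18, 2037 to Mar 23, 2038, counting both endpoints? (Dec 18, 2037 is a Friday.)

Dec 18, 2037 is a Friday; the first Friday on or after it is Dec 18, 2037.
From Dec 18, 2037 to Mar 23, 2038: 13 + 31 + 28 + 23 = 95 days (rest of Dec, Jan, Feb, Mar).
95 ÷ 7 = 13 full weeks with remainder 4, so 13 more Fridays after the first → 14.

14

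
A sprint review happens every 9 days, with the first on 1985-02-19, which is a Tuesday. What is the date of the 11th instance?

1985-05-20

The 11th occurrence is 10 intervals after the first: 10 × 9 = 90 days after 1985-02-19.
February has 28 days — 9 days to the end of February leaves 81.
March has 31 days (50 left).
April has 30 days (20 left).
20 days into May → 1985-05-20.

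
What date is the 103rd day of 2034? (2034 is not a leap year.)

13 April 2034

January has 31 days (103 − 31 = 72 remain).
February has 28 days (72 − 28 = 44 remain).
March has 31 days (44 − 31 = 13 remain).
13 into April → April 13.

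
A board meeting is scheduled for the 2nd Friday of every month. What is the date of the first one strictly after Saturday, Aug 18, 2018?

Sep 14, 2018

Aug 2018 starts on a Wednesday; its first Friday is the 3rd, so the 2nd Friday is the 10th — Aug 10, 2018.
That is not after Aug 18, 2018, so look at Sep 2018.
Sep 2018 starts on a Saturday; its first Friday is the 7th, so the 2nd Friday is the 14th — Sep 14, 2018.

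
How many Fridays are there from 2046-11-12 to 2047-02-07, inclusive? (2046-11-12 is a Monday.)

2046-11-12 is a Monday; the first Friday on or after it is 2046-11-16 (4 days later).
From 2046-11-16 to 2047-02-07: 14 + 31 + 31 + 7 = 83 days (rest of November, December, January, February).
83 ÷ 7 = 11 full weeks with remainder 6, so 11 more Fridays after the first → 12.

12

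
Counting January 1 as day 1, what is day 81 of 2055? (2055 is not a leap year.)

Mar 22, 2055

Jan has 31 days (81 − 31 = 50 remain).
Feb has 28 days (50 − 28 = 22 remain).
22 into Mar → Mar 22.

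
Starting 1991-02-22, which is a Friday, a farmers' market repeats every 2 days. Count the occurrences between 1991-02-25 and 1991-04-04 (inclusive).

Occurrences land 2·i days after 1991-02-22 for i = 0, 1, 2, …
1991-02-25 is 3 days after the start; 3 ÷ 2 = 1 remainder 1; since the remainder is 1, round up to i = 2. First occurrence in the window: #3 on 1991-02-26 (2×2 = 4 days in).
1991-04-04 is 41 days after the start; 41 ÷ 2 = 20 remainder 1. Last occurrence in the window: #21 on 1991-04-03.
Occurrences #3 through #21: 19 in total.

19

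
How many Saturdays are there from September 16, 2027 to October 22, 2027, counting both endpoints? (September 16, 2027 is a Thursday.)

5

September 16, 2027 is a Thursday; the first Saturday on or after it is September 18, 2027 (2 days later).
From September 18, 2027 to October 22, 2027: 12 + 22 = 34 days (rest of September, October).
34 ÷ 7 = 4 full weeks with remainder 6, so 4 more Saturdays after the first → 5.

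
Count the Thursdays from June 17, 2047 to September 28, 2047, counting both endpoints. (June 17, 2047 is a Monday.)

June 17, 2047 is a Monday; the first Thursday on or after it is June 20, 2047 (3 days later).
From June 20, 2047 to September 28, 2047: 10 + 31 + 31 + 28 = 100 days (rest of June, July, August, September).
100 ÷ 7 = 14 full weeks with remainder 2, so 14 more Thursdays after the first → 15.

15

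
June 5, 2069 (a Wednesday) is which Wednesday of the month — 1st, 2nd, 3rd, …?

Day 5 falls in week ⌈5/7⌉ of the month.
Days 1–7 hold the 1st Wednesday, 8–14 the 2nd, 15–21 the 3rd, 22–28 the 4th, 29–31 the 5th.
5 is in the range for the 1st.

1st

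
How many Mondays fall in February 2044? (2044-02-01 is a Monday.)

5

2044-02-01 is a Monday; the first Monday on or after it is 2044-02-01.
From 2044-02-01 to 2044-02-29 is 29 − 1 = 28 days.
28 ÷ 7 = 4 full weeks with remainder 0, so 4 more Mondays after the first → 5.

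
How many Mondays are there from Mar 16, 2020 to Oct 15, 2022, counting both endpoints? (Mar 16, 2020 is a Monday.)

Mar 16, 2020 is a Monday; the first Monday on or after it is Mar 16, 2020.
From Mar 16, 2020 to Oct 15, 2022: 290 + 365 + 288 = 943 days (rest of 2020, 2021, to Oct 15, 2022 in 2022).
943 ÷ 7 = 134 full weeks with remainder 5, so 134 more Mondays after the first → 135.

135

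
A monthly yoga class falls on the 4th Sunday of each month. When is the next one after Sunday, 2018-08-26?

August 2018 starts on a Wednesday; its first Sunday is the 5th, so the 4th Sunday is the 26th — 2018-08-26.
That is not after 2018-08-26, so look at September 2018.
September 2018 starts on a Saturday; its first Sunday is the 2nd, so the 4th Sunday is the 23rd — 2018-09-23.

2018-09-23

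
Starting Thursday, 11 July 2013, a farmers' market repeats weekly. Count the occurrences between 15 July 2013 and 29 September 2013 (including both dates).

Occurrences land 7·i days after 11 July 2013 for i = 0, 1, 2, …
15 July 2013 is 4 days after the start; 4 ÷ 7 = 0 remainder 4; since the remainder is 4, round up to i = 1. First occurrence in the window: #2 on 18 July 2013 (1×7 = 7 days in).
29 September 2013 is 80 days after the start; 80 ÷ 7 = 11 remainder 3. Last occurrence in the window: #12 on 26 September 2013.
Occurrences #2 through #12: 11 in total.

11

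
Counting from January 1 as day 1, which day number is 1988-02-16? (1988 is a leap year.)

Days in months before February: 31 = 31.
Plus 16 days into February → day 47.

47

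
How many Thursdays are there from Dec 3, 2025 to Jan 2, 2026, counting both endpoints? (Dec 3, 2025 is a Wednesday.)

5

Dec 3, 2025 is a Wednesday; the first Thursday on or after it is Dec 4, 2025 (1 day later).
From Dec 4, 2025 to Jan 2, 2026: 27 + 2 = 29 days (rest of Dec, Jan).
29 ÷ 7 = 4 full weeks with remainder 1, so 4 more Thursdays after the first → 5.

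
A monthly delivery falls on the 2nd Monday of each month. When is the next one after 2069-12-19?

2070-01-13

December 2069 starts on a Sunday; its first Monday is the 2nd, so the 2nd Monday is the 9th — 2069-12-09.
That is not after 2069-12-19, so look at January 2070.
January 2070 starts on a Wednesday; its first Monday is the 6th, so the 2nd Monday is the 13th — 2070-01-13.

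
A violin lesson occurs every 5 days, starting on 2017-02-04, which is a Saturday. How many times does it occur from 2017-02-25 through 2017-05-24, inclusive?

17

Occurrences land 5·i days after 2017-02-04 for i = 0, 1, 2, …
2017-02-25 is 21 days after the start; 21 ÷ 5 = 4 remainder 1; since the remainder is 1, round up to i = 5. First occurrence in the window: #6 on 2017-03-01 (5×5 = 25 days in).
2017-05-24 is 109 days after the start; 109 ÷ 5 = 21 remainder 4. Last occurrence in the window: #22 on 2017-05-20.
Occurrences #6 through #22: 17 in total.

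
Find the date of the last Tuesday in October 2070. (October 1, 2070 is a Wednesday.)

October 2070 begins on a Wednesday, so the first Tuesday is October 7 (6 days later).
October 2070 has 31 days. Adding weeks: 7, 14, 21, 28 — the last one ≤ 31 is the 28th.

28 October 2070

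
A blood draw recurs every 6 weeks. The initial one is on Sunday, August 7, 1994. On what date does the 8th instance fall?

May 28, 1995

The 8th occurrence is 7 intervals after the first: 7 × 42 = 294 days after August 7, 1994.
August has 31 days — 24 days to the end of August leaves 270.
September has 30 days (240 left).
October has 31 days (209 left).
November has 30 days (179 left).
December has 31 days (148 left).
January has 31 days (117 left).
February has 28 days (89 left).
March has 31 days (58 left).
April has 30 days (28 left).
28 days into May → May 28, 1995.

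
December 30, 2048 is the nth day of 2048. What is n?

Days in months before December: 31 + 29 + 31 + 30 + 31 + 30 + 31 + 31 + 30 + 31 + 30 = 335.
Plus 30 days into December → day 365.

365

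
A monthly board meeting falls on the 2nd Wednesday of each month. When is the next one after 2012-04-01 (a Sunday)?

April 2012 starts on a Sunday; its first Wednesday is the 4th, so the 2nd Wednesday is the 11th — 2012-04-11.
2012-04-11 is after 2012-04-01, so that is the next one.

2012-04-11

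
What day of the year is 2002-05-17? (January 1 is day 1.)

Days in months before May: 31 + 28 + 31 + 30 = 120.
Plus 17 days into May → day 137.

137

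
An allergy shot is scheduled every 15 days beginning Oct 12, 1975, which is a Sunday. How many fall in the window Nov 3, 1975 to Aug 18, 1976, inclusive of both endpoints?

Occurrences land 15·i days after Oct 12, 1975 for i = 0, 1, 2, …
Nov 3, 1975 is 22 days after the start; 22 ÷ 15 = 1 remainder 7; since the remainder is 7, round up to i = 2. First occurrence in the window: #3 on Nov 11, 1975 (2×15 = 30 days in).
Aug 18, 1976 is 311 days after the start; 311 ÷ 15 = 20 remainder 11. Last occurrence in the window: #21 on Aug 7, 1976.
Occurrences #3 through #21: 19 in total.

19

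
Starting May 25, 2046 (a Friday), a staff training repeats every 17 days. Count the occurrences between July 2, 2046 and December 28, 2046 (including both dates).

10

Occurrences land 17·i days after May 25, 2046 for i = 0, 1, 2, …
July 2, 2046 is 38 days after the start; 38 ÷ 17 = 2 remainder 4; since the remainder is 4, round up to i = 3. First occurrence in the window: #4 on July 15, 2046 (3×17 = 51 days in).
December 28, 2046 is 217 days after the start; 217 ÷ 17 = 12 remainder 13. Last occurrence in the window: #13 on December 15, 2046.
Occurrences #4 through #13: 10 in total.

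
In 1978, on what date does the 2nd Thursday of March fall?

1978-03-09

March 1978 begins on a Wednesday, so the first Thursday is March 2 (1 day later).
The 2nd Thursday is 1 weeks later: 2 + 7 = 9.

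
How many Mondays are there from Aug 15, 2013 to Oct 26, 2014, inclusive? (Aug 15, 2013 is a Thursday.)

Aug 15, 2013 is a Thursday; the first Monday on or after it is Aug 19, 2013 (4 days later).
From Aug 19, 2013 to Oct 26, 2014: 134 + 299 = 433 days (rest of 2013, to Oct 26, 2014 in 2014).
433 ÷ 7 = 61 full weeks with remainder 6, so 61 more Mondays after the first → 62.

62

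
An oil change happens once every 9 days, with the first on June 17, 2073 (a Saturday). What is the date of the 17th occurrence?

November 8, 2073

The 17th occurrence is 16 intervals after the first: 16 × 9 = 144 days after June 17, 2073.
June has 30 days — 13 days to the end of June leaves 131.
July has 31 days (100 left).
August has 31 days (69 left).
September has 30 days (39 left).
October has 31 days (8 left).
8 days into November → November 8, 2073.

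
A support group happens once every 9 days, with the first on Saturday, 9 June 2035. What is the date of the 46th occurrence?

18 July 2036

The 46th occurrence is 45 intervals after the first: 45 × 9 = 405 days after 9 June 2035.
June has 30 days — 21 days to the end of June leaves 384.
July has 31 days (353 left).
August has 31 days (322 left).
September has 30 days (292 left).
October has 31 days (261 left).
November has 30 days (231 left).
December has 31 days (200 left).
January has 31 days (169 left).
February has 29 days (140 left).
March has 31 days (109 left).
April has 30 days (79 left).
May has 31 days (48 left).
June has 30 days (18 left).
18 days into July → 18 July 2036.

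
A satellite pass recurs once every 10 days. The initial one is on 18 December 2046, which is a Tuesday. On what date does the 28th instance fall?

14 September 2047

The 28th occurrence is 27 intervals after the first: 27 × 10 = 270 days after 18 December 2046.
December has 31 days — 13 days to the end of December leaves 257.
January has 31 days (226 left).
February has 28 days (198 left).
March has 31 days (167 left).
April has 30 days (137 left).
May has 31 days (106 left).
June has 30 days (76 left).
July has 31 days (45 left).
August has 31 days (14 left).
14 days into September → 14 September 2047.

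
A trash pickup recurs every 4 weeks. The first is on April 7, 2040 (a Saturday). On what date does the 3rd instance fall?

June 2, 2040

The 3rd occurrence is 2 intervals after the first: 2 × 28 = 56 days after April 7, 2040.
April has 30 days — 23 days to the end of April leaves 33.
May has 31 days (2 left).
2 days into June → June 2, 2040.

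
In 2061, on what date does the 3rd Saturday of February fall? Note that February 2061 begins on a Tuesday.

2061-02-19

February 2061 begins on a Tuesday, so the first Saturday is February 5 (4 days later).
The 3rd Saturday is 2 weeks later: 5 + 14 = 19.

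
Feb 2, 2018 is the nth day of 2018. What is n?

Days in months before Feb: 31 = 31.
Plus 2 days into Feb → day 33.

33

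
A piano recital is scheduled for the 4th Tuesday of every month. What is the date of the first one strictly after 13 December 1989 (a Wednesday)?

December 1989 starts on a Friday; its first Tuesday is the 5th, so the 4th Tuesday is the 26th — 26 December 1989.
26 December 1989 is after 13 December 1989, so that is the next one.

26 December 1989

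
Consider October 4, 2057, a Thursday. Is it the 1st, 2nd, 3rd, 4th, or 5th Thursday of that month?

1st

Day 4 falls in week ⌈4/7⌉ of the month.
Days 1–7 hold the 1st Thursday, 8–14 the 2nd, 15–21 the 3rd, 22–28 the 4th, 29–31 the 5th.
4 is in the range for the 1st.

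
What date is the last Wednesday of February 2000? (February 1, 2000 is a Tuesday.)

February 2000 begins on a Tuesday, so the first Wednesday is February 2 (1 day later).
February 2000 has 29 days. Adding weeks: 2, 9, 16, 23 — the last one ≤ 29 is the 23rd.

23 February 2000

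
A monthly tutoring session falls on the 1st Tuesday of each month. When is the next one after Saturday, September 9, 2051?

September 2051 starts on a Friday, so its 1st Tuesday is September 5, 2051 (4 days in).
That is not after September 9, 2051, so look at October 2051.
October 2051 starts on a Sunday, so its 1st Tuesday is October 3, 2051 (2 days in).

October 3, 2051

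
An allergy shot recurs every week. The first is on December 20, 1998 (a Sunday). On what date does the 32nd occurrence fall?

The 32nd occurrence is 31 intervals after the first: 31 × 7 = 217 days after December 20, 1998.
December has 31 days — 11 days to the end of December leaves 206.
January has 31 days (175 left).
February has 28 days (147 left).
March has 31 days (116 left).
April has 30 days (86 left).
May has 31 days (55 left).
June has 30 days (25 left).
25 days into July → July 25, 1999.

July 25, 1999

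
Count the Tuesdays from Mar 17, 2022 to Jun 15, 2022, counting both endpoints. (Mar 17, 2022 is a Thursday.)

Mar 17, 2022 is a Thursday; the first Tuesday on or after it is Mar 22, 2022 (5 days later).
From Mar 22, 2022 to Jun 15, 2022: 9 + 30 + 31 + 15 = 85 days (rest of Mar, Apr, May, Jun).
85 ÷ 7 = 12 full weeks with remainder 1, so 12 more Tuesdays after the first → 13.

13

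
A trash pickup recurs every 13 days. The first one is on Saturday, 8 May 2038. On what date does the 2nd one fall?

The 2nd occurrence is 1 interval after the first: 1 × 13 = 13 days after 8 May 2038.
13 days later is 21 May 2038.

21 May 2038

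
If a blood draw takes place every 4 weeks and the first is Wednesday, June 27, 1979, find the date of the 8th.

January 9, 1980

The 8th occurrence is 7 intervals after the first: 7 × 28 = 196 days after June 27, 1979.
June has 30 days — 3 days to the end of June leaves 193.
July has 31 days (162 left).
August has 31 days (131 left).
September has 30 days (101 left).
October has 31 days (70 left).
November has 30 days (40 left).
December has 31 days (9 left).
9 days into January → January 9, 1980.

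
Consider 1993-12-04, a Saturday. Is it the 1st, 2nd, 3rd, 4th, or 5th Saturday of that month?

1st

Day 4 falls in week ⌈4/7⌉ of the month.
Days 1–7 hold the 1st Saturday, 8–14 the 2nd, 15–21 the 3rd, 22–28 the 4th, 29–31 the 5th.
4 is in the range for the 1st.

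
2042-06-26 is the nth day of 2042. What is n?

Days in months before June: 31 + 28 + 31 + 30 + 31 = 151.
Plus 26 days into June → day 177.

177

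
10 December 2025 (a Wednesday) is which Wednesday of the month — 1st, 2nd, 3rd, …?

Day 10 falls in week ⌈10/7⌉ of the month.
Days 1–7 hold the 1st Wednesday, 8–14 the 2nd, 15–21 the 3rd, 22–28 the 4th, 29–31 the 5th.
10 is in the range for the 2nd.

2nd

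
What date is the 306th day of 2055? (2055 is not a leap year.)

November 2, 2055

January has 31 days (306 − 31 = 275 remain).
February has 28 days (275 − 28 = 247 remain).
March has 31 days (247 − 31 = 216 remain).
April has 30 days (216 − 30 = 186 remain).
May has 31 days (186 − 31 = 155 remain).
June has 30 days (155 − 30 = 125 remain).
July has 31 days (125 − 31 = 94 remain).
August has 31 days (94 − 31 = 63 remain).
September has 30 days (63 − 30 = 33 remain).
October has 31 days (33 − 31 = 2 remain).
2 into November → November 2.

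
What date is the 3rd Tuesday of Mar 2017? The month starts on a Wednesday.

Mar 2017 begins on a Wednesday, so the first Tuesday is Mar 7 (6 days later).
The 3rd Tuesday is 2 weeks later: 7 + 14 = 21.

Mar 21, 2017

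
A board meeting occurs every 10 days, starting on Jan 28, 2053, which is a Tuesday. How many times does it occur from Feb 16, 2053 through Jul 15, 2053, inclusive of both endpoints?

15

Occurrences land 10·i days after Jan 28, 2053 for i = 0, 1, 2, …
Feb 16, 2053 is 19 days after the start; 19 ÷ 10 = 1 remainder 9; since the remainder is 9, round up to i = 2. First occurrence in the window: #3 on Feb 17, 2053 (2×10 = 20 days in).
Jul 15, 2053 is 168 days after the start; 168 ÷ 10 = 16 remainder 8. Last occurrence in the window: #17 on Jul 7, 2053.
Occurrences #3 through #17: 15 in total.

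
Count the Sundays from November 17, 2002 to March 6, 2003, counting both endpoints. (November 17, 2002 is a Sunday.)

November 17, 2002 is a Sunday; the first Sunday on or after it is November 17, 2002.
From November 17, 2002 to March 6, 2003: 13 + 31 + 31 + 28 + 6 = 109 days (rest of November, December, January, February, March).
109 ÷ 7 = 15 full weeks with remainder 4, so 15 more Sundays after the first → 16.

16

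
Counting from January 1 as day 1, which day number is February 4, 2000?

Days in months before February: 31 = 31.
Plus 4 days into February → day 35.

35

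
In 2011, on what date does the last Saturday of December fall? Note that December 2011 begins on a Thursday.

December 31, 2011

December 2011 begins on a Thursday, so the first Saturday is December 3 (2 days later).
December 2011 has 31 days. Adding weeks: 3, 10, 17, 24, 31 — the last one ≤ 31 is the 31st.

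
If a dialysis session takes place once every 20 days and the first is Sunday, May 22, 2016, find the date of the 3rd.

The 3rd occurrence is 2 intervals after the first: 2 × 20 = 40 days after May 22, 2016.
May has 31 days — 9 days to the end of May leaves 31.
Jun has 30 days (1 left).
1 day into Jul → Jul 1, 2016.

Jul 1, 2016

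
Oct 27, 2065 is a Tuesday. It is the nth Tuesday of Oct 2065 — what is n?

4th

Day 27 falls in week ⌈27/7⌉ of the month.
Days 1–7 hold the 1st Tuesday, 8–14 the 2nd, 15–21 the 3rd, 22–28 the 4th, 29–31 the 5th.
27 is in the range for the 4th.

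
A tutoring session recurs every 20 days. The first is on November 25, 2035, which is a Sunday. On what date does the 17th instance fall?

October 10, 2036

The 17th occurrence is 16 intervals after the first: 16 × 20 = 320 days after November 25, 2035.
November has 30 days — 5 days to the end of November leaves 315.
December has 31 days (284 left).
January has 31 days (253 left).
February has 29 days (224 left).
March has 31 days (193 left).
April has 30 days (163 left).
May has 31 days (132 left).
June has 30 days (102 left).
July has 31 days (71 left).
August has 31 days (40 left).
September has 30 days (10 left).
10 days into October → October 10, 2036.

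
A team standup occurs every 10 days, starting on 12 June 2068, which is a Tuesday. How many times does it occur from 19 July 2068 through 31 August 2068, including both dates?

5

Occurrences land 10·i days after 12 June 2068 for i = 0, 1, 2, …
19 July 2068 is 37 days after the start; 37 ÷ 10 = 3 remainder 7; since the remainder is 7, round up to i = 4. First occurrence in the window: #5 on 22 July 2068 (4×10 = 40 days in).
31 August 2068 is 80 days after the start; 80 ÷ 10 = 8 remainder 0. Last occurrence in the window: #9 on 31 August 2068.
Occurrences #5 through #9: 5 in total.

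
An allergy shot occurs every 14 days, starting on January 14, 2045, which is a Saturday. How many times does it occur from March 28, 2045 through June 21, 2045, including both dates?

6

Occurrences land 14·i days after January 14, 2045 for i = 0, 1, 2, …
March 28, 2045 is 73 days after the start; 73 ÷ 14 = 5 remainder 3; since the remainder is 3, round up to i = 6. First occurrence in the window: #7 on April 8, 2045 (6×14 = 84 days in).
June 21, 2045 is 158 days after the start; 158 ÷ 14 = 11 remainder 4. Last occurrence in the window: #12 on June 17, 2045.
Occurrences #7 through #12: 6 in total.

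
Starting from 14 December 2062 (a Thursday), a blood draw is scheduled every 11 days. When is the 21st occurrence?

The 21st occurrence is 20 intervals after the first: 20 × 11 = 220 days after 14 December 2062.
December has 31 days — 17 days to the end of December leaves 203.
January has 31 days (172 left).
February has 28 days (144 left).
March has 31 days (113 left).
April has 30 days (83 left).
May has 31 days (52 left).
June has 30 days (22 left).
22 days into July → 22 July 2063.

22 July 2063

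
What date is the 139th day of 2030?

January has 31 days (139 − 31 = 108 remain).
February has 28 days (108 − 28 = 80 remain).
March has 31 days (80 − 31 = 49 remain).
April has 30 days (49 − 30 = 19 remain).
19 into May → May 19.

May 19, 2030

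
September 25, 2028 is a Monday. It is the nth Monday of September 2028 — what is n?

Day 25 falls in week ⌈25/7⌉ of the month.
Days 1–7 hold the 1st Monday, 8–14 the 2nd, 15–21 the 3rd, 22–28 the 4th, 29–31 the 5th.
25 is in the range for the 4th.

4th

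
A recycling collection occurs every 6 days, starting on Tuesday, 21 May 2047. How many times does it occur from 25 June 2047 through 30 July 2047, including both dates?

Occurrences land 6·i days after 21 May 2047 for i = 0, 1, 2, …
25 June 2047 is 35 days after the start; 35 ÷ 6 = 5 remainder 5; since the remainder is 5, round up to i = 6. First occurrence in the window: #7 on 26 June 2047 (6×6 = 36 days in).
30 July 2047 is 70 days after the start; 70 ÷ 6 = 11 remainder 4. Last occurrence in the window: #12 on 26 July 2047.
Occurrences #7 through #12: 6 in total.

6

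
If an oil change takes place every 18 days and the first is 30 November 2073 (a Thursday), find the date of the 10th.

11 May 2074

The 10th occurrence is 9 intervals after the first: 9 × 18 = 162 days after 30 November 2073.
November has 30 days — 0 days to the end of November leaves 162.
December has 31 days (131 left).
January has 31 days (100 left).
February has 28 days (72 left).
March has 31 days (41 left).
April has 30 days (11 left).
11 days into May → 11 May 2074.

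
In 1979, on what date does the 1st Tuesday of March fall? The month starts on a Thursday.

March 1979 begins on a Thursday, so the first Tuesday is March 6 (5 days later).

1979-03-06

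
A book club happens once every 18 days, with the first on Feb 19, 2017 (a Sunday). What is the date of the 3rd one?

Mar 27, 2017

The 3rd occurrence is 2 intervals after the first: 2 × 18 = 36 days after Feb 19, 2017.
Feb has 28 days — 9 days to the end of Feb leaves 27.
27 days into Mar → Mar 27, 2017.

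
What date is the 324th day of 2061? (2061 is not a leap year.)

November 20, 2061

January has 31 days (324 − 31 = 293 remain).
February has 28 days (293 − 28 = 265 remain).
March has 31 days (265 − 31 = 234 remain).
April has 30 days (234 − 30 = 204 remain).
May has 31 days (204 − 31 = 173 remain).
June has 30 days (173 − 30 = 143 remain).
July has 31 days (143 − 31 = 112 remain).
August has 31 days (112 − 31 = 81 remain).
September has 30 days (81 − 30 = 51 remain).
October has 31 days (51 − 31 = 20 remain).
20 into November → November 20.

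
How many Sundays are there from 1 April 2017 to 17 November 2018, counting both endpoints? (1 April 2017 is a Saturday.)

1 April 2017 is a Saturday; the first Sunday on or after it is 2 April 2017 (1 day later).
From 2 April 2017 to 17 November 2018: 273 + 321 = 594 days (rest of 2017, to 17 November 2018 in 2018).
594 ÷ 7 = 84 full weeks with remainder 6, so 84 more Sundays after the first → 85.

85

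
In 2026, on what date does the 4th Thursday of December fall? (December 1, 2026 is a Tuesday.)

2026-12-24

December 2026 begins on a Tuesday, so the first Thursday is December 3 (2 days later).
The 4th Thursday is 3 weeks later: 3 + 21 = 24.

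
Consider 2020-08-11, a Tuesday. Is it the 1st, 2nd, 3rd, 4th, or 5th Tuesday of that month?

Day 11 falls in week ⌈11/7⌉ of the month.
Days 1–7 hold the 1st Tuesday, 8–14 the 2nd, 15–21 the 3rd, 22–28 the 4th, 29–31 the 5th.
11 is in the range for the 2nd.

2nd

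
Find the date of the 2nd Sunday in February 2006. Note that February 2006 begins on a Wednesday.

February 12, 2006

February 2006 begins on a Wednesday, so the first Sunday is February 5 (4 days later).
The 2nd Sunday is 1 weeks later: 5 + 7 = 12.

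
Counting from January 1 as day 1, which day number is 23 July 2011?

204

Days in months before July: 31 + 28 + 31 + 30 + 31 + 30 = 181.
Plus 23 days into July → day 204.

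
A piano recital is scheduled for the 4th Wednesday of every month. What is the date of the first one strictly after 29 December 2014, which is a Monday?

December 2014 starts on a Monday; its first Wednesday is the 3rd, so the 4th Wednesday is the 24th — 24 December 2014.
That is not after 29 December 2014, so look at January 2015.
January 2015 starts on a Thursday; its first Wednesday is the 7th, so the 4th Wednesday is the 28th — 28 January 2015.

28 January 2015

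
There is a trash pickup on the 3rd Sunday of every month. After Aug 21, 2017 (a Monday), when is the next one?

Sep 17, 2017

Aug 2017 starts on a Tuesday; its first Sunday is the 6th, so the 3rd Sunday is the 20th — Aug 20, 2017.
That is not after Aug 21, 2017, so look at Sep 2017.
Sep 2017 starts on a Friday; its first Sunday is the 3rd, so the 3rd Sunday is the 17th — Sep 17, 2017.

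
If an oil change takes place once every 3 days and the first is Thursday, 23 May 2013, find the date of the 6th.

7 June 2013

The 6th occurrence is 5 intervals after the first: 5 × 3 = 15 days after 23 May 2013.
May has 31 days — 8 days to the end of May leaves 7.
7 days into June → 7 June 2013.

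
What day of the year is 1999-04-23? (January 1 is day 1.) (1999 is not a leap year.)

113

Days in months before April: 31 + 28 + 31 = 90.
Plus 23 days into April → day 113.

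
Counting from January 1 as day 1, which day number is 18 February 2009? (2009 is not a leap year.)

Days in months before February: 31 = 31.
Plus 18 days into February → day 49.

49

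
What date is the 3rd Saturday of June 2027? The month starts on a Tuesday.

19 June 2027

June 2027 begins on a Tuesday, so the first Saturday is June 5 (4 days later).
The 3rd Saturday is 2 weeks later: 5 + 14 = 19.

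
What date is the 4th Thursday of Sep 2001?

Sep 27, 2001

Sep 2001 begins on a Saturday, so the first Thursday is Sep 6 (5 days later).
The 4th Thursday is 3 weeks later: 6 + 21 = 27.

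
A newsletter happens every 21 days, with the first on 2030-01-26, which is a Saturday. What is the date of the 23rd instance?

The 23rd occurrence is 22 intervals after the first: 22 × 21 = 462 days after 2030-01-26.
January has 31 days — 5 days to the end of January leaves 457.
From end of January to end of 2030 is 334 days (123 left).
January has 31 days (92 left).
February has 28 days (64 left).
March has 31 days (33 left).
April has 30 days (3 left).
3 days into May → 2031-05-03.

2031-05-03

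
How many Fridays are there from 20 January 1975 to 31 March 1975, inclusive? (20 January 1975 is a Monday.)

20 January 1975 is a Monday; the first Friday on or after it is 24 January 1975 (4 days later).
From 24 January 1975 to 31 March 1975: 7 + 28 + 31 = 66 days (rest of January, February, March).
66 ÷ 7 = 9 full weeks with remainder 3, so 9 more Fridays after the first → 10.

10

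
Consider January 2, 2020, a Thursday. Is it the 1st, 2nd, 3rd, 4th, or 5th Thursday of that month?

Day 2 falls in week ⌈2/7⌉ of the month.
Days 1–7 hold the 1st Thursday, 8–14 the 2nd, 15–21 the 3rd, 22–28 the 4th, 29–31 the 5th.
2 is in the range for the 1st.

1st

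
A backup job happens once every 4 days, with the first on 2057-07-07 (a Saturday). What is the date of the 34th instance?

The 34th occurrence is 33 intervals after the first: 33 × 4 = 132 days after 2057-07-07.
July has 31 days — 24 days to the end of July leaves 108.
August has 31 days (77 left).
September has 30 days (47 left).
October has 31 days (16 left).
16 days into November → 2057-11-16.

2057-11-16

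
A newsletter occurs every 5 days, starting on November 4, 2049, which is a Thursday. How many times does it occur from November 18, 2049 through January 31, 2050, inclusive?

Occurrences land 5·i days after November 4, 2049 for i = 0, 1, 2, …
November 18, 2049 is 14 days after the start; 14 ÷ 5 = 2 remainder 4; since the remainder is 4, round up to i = 3. First occurrence in the window: #4 on November 19, 2049 (3×5 = 15 days in).
January 31, 2050 is 88 days after the start; 88 ÷ 5 = 17 remainder 3. Last occurrence in the window: #18 on January 28, 2050.
Occurrences #4 through #18: 15 in total.

15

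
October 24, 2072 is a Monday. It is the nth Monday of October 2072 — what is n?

4th

Day 24 falls in week ⌈24/7⌉ of the month.
Days 1–7 hold the 1st Monday, 8–14 the 2nd, 15–21 the 3rd, 22–28 the 4th, 29–31 the 5th.
24 is in the range for the 4th.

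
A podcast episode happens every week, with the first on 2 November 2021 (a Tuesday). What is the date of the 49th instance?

4 October 2022

The 49th occurrence is 48 intervals after the first: 48 × 7 = 336 days after 2 November 2021.
November has 30 days — 28 days to the end of November leaves 308.
December has 31 days (277 left).
January has 31 days (246 left).
February has 28 days (218 left).
March has 31 days (187 left).
April has 30 days (157 left).
May has 31 days (126 left).
June has 30 days (96 left).
July has 31 days (65 left).
August has 31 days (34 left).
September has 30 days (4 left).
4 days into October → 4 October 2022.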